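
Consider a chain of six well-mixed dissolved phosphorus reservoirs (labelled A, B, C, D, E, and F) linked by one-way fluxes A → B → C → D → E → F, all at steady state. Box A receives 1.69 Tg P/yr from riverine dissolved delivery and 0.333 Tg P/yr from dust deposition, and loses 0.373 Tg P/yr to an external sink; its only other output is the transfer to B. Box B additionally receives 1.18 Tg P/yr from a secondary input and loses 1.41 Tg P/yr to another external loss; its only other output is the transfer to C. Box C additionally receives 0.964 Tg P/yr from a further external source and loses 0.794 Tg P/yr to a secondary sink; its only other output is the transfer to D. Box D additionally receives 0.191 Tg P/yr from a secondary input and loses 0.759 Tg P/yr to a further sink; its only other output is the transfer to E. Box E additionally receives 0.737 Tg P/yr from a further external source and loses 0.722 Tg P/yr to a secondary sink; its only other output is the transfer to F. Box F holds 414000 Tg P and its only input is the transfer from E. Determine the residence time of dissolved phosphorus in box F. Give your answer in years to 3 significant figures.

Box A: F(A→B) = (1.69 + 0.333) − 0.373 = 1.6500 Tg P/yr.
Box B: F(B→C) = (1.6500 + 1.18) − 1.41 = 1.4200 Tg P/yr.
Box C: F(C→D) = (1.4200 + 0.964) − 0.794 = 1.5900 Tg P/yr.
Box D: F(D→E) = (1.5900 + 0.191) − 0.759 = 1.0220 Tg P/yr.
Box E: F(E→F) = (1.0220 + 0.737) − 0.722 = 1.0370 Tg P/yr.
Box F throughput = its input = 1.0370 Tg P/yr; τ = 414000 / 1.0370 = 399200 yr.

399000 yr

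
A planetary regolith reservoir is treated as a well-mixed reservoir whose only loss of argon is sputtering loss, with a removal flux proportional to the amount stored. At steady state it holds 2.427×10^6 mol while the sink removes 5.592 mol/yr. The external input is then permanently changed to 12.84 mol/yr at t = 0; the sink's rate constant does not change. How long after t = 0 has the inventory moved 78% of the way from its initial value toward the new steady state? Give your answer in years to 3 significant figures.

657000 yr

τ = M₀/F₀ = 2.427×10^6/5.592 = 434000 yr.
The remaining gap fraction is e^(−t/τ); 78% covered ⇒ e^(−t/τ) = 0.220.
t = −τ ln(0.220) = 434000 × 1.514 = 657200 yr.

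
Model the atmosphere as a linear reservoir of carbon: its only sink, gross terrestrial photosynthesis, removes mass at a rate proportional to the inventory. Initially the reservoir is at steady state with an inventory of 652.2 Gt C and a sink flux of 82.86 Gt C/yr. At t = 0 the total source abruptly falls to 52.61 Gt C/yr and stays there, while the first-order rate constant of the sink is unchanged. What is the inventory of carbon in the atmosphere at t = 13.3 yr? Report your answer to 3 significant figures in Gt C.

458 Gt C

τ = M₀/F₀ = 652.2/82.86 = 7.871 yr; rate constant k = 1/τ.
New steady state M_∞ = F₁/k = F₁·τ = 52.61 × 7.871 = 414.10 Gt C.
M(t) = M_∞ + (M₀ − M_∞)·e^(−t/τ); t/τ = 13.3/7.871 = 1.690, so e^(−t/τ) = 0.1846.
M(t) = 414.10 + 238.1 × 0.1846 = 458.05 Gt C.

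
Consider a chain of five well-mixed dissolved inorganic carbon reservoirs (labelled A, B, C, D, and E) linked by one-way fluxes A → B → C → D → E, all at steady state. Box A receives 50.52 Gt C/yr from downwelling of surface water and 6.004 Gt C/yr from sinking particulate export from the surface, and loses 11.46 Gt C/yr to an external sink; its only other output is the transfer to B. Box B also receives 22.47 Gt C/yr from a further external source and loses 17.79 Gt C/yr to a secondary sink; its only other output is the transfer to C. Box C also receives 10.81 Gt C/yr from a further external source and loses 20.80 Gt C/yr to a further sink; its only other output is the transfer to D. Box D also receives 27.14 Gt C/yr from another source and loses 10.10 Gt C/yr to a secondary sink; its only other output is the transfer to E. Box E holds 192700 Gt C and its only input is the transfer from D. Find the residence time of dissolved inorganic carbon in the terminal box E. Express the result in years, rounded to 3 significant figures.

Box A: F(A→B) = (50.52 + 6.004) − 11.46 = 45.064 Gt C/yr.
Box B: F(B→C) = (45.064 + 22.47) − 17.79 = 49.744 Gt C/yr.
Box C: F(C→D) = (49.744 + 10.81) − 20.80 = 39.754 Gt C/yr.
Box D: F(D→E) = (39.754 + 27.14) − 10.10 = 56.794 Gt C/yr.
Box E throughput = its input = 56.794 Gt C/yr; τ = 192700 / 56.794 = 3393 yr.

3390 yr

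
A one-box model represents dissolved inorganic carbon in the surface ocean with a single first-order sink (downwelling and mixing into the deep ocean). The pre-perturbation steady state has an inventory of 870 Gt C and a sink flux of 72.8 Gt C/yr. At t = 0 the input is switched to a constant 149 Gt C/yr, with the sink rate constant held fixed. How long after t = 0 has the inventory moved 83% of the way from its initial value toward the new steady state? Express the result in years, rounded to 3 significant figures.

21.2 yr

τ = M₀/F₀ = 870/72.8 = 11.95 yr.
The remaining gap fraction is e^(−t/τ); 83% covered ⇒ e^(−t/τ) = 0.170.
t = −τ ln(0.170) = 11.95 × 1.772 = 21.18 yr.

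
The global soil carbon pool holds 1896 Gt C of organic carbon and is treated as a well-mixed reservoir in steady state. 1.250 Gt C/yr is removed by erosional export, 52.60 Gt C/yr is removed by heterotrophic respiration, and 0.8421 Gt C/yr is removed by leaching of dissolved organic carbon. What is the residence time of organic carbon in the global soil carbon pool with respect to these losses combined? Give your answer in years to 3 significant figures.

34.7 yr

Total removal = 1.250 + 52.60 + 0.8421 = 54.692 Gt C/yr.
τ = M / ΣF_out = 1896 / 54.692 = 34.67 yr.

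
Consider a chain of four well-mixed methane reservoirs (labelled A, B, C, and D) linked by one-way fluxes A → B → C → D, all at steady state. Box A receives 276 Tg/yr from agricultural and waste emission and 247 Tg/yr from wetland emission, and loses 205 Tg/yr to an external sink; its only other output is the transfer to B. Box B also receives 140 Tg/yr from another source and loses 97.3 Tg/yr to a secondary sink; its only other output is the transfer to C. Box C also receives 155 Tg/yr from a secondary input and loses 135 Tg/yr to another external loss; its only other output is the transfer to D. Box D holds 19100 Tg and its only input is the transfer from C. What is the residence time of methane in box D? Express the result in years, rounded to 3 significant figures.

Box A: F(A→B) = (276 + 247) − 205 = 318.00 Tg/yr.
Box B: F(B→C) = (318.00 + 140) − 97.3 = 360.70 Tg/yr.
Box C: F(C→D) = (360.70 + 155) − 135 = 380.70 Tg/yr.
Box D throughput = its input = 380.70 Tg/yr; τ = 19100 / 380.70 = 50.17 yr.

50.2 yr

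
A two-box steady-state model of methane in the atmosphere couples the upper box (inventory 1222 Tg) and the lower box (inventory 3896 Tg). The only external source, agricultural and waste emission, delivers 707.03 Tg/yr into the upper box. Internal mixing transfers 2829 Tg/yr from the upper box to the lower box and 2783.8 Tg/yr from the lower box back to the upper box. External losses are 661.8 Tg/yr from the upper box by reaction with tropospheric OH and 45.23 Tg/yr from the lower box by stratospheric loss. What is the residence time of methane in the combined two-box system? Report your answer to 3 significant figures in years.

Residence time in the combined system uses the total inventory and the total *external* removal — internal exchanges between the two boxes cancel.
M_total = 1222 + 3896 = 5118.0 Tg.
ΣF_external_out = 661.8 + 45.23 = 707.03 Tg/yr.
τ = M_total / ΣF_ext = 5118.0 / 707.03 = 7.239 yr.

7.24 yr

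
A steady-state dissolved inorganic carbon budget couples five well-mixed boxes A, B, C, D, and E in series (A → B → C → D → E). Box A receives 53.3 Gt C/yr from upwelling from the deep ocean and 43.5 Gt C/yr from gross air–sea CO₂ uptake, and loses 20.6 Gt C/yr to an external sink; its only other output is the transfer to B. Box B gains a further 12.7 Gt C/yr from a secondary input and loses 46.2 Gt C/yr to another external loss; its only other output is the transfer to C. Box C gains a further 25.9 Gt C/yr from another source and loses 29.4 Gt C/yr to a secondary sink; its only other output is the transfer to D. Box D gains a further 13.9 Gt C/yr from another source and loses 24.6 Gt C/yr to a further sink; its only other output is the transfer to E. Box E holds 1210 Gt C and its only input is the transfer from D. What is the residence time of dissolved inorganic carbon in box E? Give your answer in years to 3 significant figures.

42.5 yr

Box A: F(A→B) = (53.3 + 43.5) − 20.6 = 76.200 Gt C/yr.
Box B: F(B→C) = (76.200 + 12.7) − 46.2 = 42.700 Gt C/yr.
Box C: F(C→D) = (42.700 + 25.9) − 29.4 = 39.200 Gt C/yr.
Box D: F(D→E) = (39.200 + 13.9) − 24.6 = 28.500 Gt C/yr.
Box E throughput = its input = 28.500 Gt C/yr; τ = 1210 / 28.500 = 42.46 yr.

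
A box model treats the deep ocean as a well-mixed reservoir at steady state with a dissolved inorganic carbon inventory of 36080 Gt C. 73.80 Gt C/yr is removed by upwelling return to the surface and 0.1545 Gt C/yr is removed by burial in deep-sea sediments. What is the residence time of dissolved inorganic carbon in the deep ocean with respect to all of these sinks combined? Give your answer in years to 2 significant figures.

Total removal flux = 73.80 + 0.1545 = 73.954 Gt C/yr.
τ = M / ΣF_out = 36080 / 73.954 = 487.9 yr.

490 yr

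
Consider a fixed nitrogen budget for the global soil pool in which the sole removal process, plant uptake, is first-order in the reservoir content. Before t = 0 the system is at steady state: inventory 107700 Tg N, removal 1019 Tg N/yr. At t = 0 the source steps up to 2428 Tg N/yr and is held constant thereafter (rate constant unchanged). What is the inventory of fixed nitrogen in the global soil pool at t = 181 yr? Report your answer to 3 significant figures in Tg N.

230000 Tg N

Residence time τ = M₀/F₀ = 105.7 yr. The eventual steady state is M_∞ = M₀·(F₁/F₀) = 107700 × 2428/1019 = 256620 Tg N.
The anomaly ΔM(t) = M(t) − M_∞ decays as ΔM₀·e^(−t/τ) with ΔM₀ = 107700 − 256620 = −148900 Tg N.
At t = 181 yr, e^(−t/τ) = e^(−1.713) = 0.1804, so ΔM = −26870 Tg N and M = 256620 − 26870 = 229750 Tg N.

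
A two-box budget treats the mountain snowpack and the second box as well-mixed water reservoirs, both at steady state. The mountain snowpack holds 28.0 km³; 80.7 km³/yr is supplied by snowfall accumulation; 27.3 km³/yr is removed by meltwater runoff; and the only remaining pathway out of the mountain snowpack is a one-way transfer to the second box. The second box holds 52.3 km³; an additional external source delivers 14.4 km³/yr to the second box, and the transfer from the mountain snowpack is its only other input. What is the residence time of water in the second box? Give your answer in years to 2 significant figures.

0.77 yr

Balance the mountain snowpack: ΣF_in = 80.700 km³/yr.
Transfer to the second box = ΣF_in − (27.3) = 53.400 km³/yr.
Total input to the second box = 53.400 + 14.4 = 67.800 km³/yr; at steady state this equals its total output.
τ = M / F = 52.3 / 67.800 = 0.7714 yr.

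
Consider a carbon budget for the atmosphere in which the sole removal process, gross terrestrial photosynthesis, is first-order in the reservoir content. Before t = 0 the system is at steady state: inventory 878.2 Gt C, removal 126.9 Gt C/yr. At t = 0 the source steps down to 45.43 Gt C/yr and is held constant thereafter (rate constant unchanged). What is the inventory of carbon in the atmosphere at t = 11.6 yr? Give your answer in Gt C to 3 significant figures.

The sink rate constant is k = F₀/M₀ = 126.9/878.2 = 0.1445 yr⁻¹.
Solving dM/dt = F₁ − kM with M(0) = M₀ gives M(t) = F₁/k + (M₀ − F₁/k)·e^(−kt).
F₁/k = 45.43/0.1445 = 314.39 Gt C; kt = 0.1445 × 11.6 = 1.676, e^(−kt) = 0.1871.
M(11.6) = 314.39 + (878.2 − 314.39) × 0.1871 = 314.39 + 105.5 = 419.87 Gt C.

420 Gt C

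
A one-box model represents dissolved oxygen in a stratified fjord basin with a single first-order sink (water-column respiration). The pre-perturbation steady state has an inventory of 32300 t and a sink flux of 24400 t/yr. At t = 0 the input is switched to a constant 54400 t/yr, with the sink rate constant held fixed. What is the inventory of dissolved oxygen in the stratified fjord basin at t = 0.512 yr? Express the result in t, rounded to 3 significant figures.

45000 t

Residence time τ = M₀/F₀ = 1.324 yr. The eventual steady state is M_∞ = M₀·(F₁/F₀) = 32300 × 54400/24400 = 72013 t.
The anomaly ΔM(t) = M(t) − M_∞ decays as ΔM₀·e^(−t/τ) with ΔM₀ = 32300 − 72013 = −39710 t.
At t = 0.512 yr, e^(−t/τ) = e^(−0.3868) = 0.6792, so ΔM = −26970 t and M = 72013 − 26970 = 45038 t.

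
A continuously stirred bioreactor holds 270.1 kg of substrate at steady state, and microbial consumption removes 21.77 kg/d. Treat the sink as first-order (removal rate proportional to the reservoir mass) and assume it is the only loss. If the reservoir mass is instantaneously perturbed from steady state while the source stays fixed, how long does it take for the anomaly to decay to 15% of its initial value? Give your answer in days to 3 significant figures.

For a linear reservoir the anomaly decays as exp(−t/τ) with τ = M/F = 270.1/21.77 = 12.41 d.
exp(−t/τ) = 0.15 ⇒ t = −τ ln(0.15) = 12.41 × 1.897 = 23.54 d.

23.5 d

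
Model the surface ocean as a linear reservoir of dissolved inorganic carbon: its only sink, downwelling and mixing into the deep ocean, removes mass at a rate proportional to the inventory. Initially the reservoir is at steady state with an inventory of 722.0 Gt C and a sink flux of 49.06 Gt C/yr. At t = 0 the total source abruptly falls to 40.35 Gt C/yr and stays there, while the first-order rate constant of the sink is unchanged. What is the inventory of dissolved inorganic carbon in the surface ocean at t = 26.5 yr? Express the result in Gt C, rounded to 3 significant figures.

615 Gt C

Residence time τ = M₀/F₀ = 14.72 yr. The eventual steady state is M_∞ = M₀·(F₁/F₀) = 722.0 × 40.35/49.06 = 593.82 Gt C.
The anomaly ΔM(t) = M(t) − M_∞ decays as ΔM₀·e^(−t/τ) with ΔM₀ = 722.0 − 593.82 = 128.2 Gt C.
At t = 26.5 yr, e^(−t/τ) = e^(−1.801) = 0.1652, so ΔM = 21.17 Gt C and M = 593.82 + 21.17 = 614.99 Gt C.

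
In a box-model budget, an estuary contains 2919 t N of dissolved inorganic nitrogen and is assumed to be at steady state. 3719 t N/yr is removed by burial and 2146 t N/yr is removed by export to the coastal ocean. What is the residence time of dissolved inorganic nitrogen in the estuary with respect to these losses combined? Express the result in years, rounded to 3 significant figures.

0.498 yr

Total removal = 3719 + 2146 = 5865.0 t N/yr.
τ = M / ΣF_out = 2919 / 5865.0 = 0.4977 yr.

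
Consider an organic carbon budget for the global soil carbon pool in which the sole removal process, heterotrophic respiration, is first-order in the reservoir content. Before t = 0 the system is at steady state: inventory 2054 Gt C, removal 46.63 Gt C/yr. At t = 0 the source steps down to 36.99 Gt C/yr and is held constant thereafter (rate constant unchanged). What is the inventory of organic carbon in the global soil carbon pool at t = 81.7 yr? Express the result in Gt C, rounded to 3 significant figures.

Residence time τ = M₀/F₀ = 44.05 yr. The eventual steady state is M_∞ = M₀·(F₁/F₀) = 2054 × 36.99/46.63 = 1629.4 Gt C.
The anomaly ΔM(t) = M(t) − M_∞ decays as ΔM₀·e^(−t/τ) with ΔM₀ = 2054 − 1629.4 = 424.6 Gt C.
At t = 81.7 yr, e^(−t/τ) = e^(−1.855) = 0.1565, so ΔM = 66.45 Gt C and M = 1629.4 + 66.45 = 1695.8 Gt C.

1700 Gt C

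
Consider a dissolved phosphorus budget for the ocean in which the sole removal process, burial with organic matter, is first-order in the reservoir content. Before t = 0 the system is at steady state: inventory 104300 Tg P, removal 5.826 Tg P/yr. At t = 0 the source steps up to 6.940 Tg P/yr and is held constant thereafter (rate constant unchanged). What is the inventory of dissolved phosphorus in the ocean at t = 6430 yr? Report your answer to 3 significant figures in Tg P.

110000 Tg P

Residence time τ = M₀/F₀ = 17900 yr. The eventual steady state is M_∞ = M₀·(F₁/F₀) = 104300 × 6.940/5.826 = 124240 Tg P.
The anomaly ΔM(t) = M(t) − M_∞ decays as ΔM₀·e^(−t/τ) with ΔM₀ = 104300 − 124240 = −19940 Tg P.
At t = 6430 yr, e^(−t/τ) = e^(−0.3592) = 0.6983, so ΔM = −13930 Tg P and M = 124240 − 13930 = 110320 Tg P.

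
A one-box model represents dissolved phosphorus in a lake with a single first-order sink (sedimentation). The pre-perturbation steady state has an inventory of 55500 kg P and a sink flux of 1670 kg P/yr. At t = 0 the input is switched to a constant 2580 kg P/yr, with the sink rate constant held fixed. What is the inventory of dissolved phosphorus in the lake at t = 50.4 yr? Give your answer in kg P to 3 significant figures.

79100 kg P

τ = M₀/F₀ = 55500/1670 = 33.23 yr; rate constant k = 1/τ.
New steady state M_∞ = F₁/k = F₁·τ = 2580 × 33.23 = 85743 kg P.
M(t) = M_∞ + (M₀ − M_∞)·e^(−t/τ); t/τ = 50.4/33.23 = 1.517, so e^(−t/τ) = 0.2195.
M(t) = 85743 − 30240 × 0.2195 = 79105 kg P.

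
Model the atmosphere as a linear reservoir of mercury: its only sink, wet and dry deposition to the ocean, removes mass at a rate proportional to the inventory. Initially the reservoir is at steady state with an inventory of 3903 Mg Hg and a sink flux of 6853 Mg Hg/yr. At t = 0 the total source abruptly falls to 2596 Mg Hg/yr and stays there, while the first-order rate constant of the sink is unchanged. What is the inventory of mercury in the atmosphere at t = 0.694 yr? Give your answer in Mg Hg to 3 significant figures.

The sink rate constant is k = F₀/M₀ = 6853/3903 = 1.756 yr⁻¹.
Solving dM/dt = F₁ − kM with M(0) = M₀ gives M(t) = F₁/k + (M₀ − F₁/k)·e^(−kt).
F₁/k = 2596/1.756 = 1478.5 Mg Hg; kt = 1.756 × 0.694 = 1.219, e^(−kt) = 0.2957.
M(0.694) = 1478.5 + (3903 − 1478.5) × 0.2957 = 1478.5 + 716.8 = 2195.3 Mg Hg.

2200 Mg Hg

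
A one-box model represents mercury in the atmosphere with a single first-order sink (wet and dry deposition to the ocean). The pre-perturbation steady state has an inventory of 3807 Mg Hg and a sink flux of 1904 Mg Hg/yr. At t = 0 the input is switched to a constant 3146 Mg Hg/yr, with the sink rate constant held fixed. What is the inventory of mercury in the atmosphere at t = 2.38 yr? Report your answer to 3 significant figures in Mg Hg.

5540 Mg Hg

τ = M₀/F₀ = 3807/1904 = 1.999 yr; rate constant k = 1/τ.
New steady state M_∞ = F₁/k = F₁·τ = 3146 × 1.999 = 6290.3 Mg Hg.
M(t) = M_∞ + (M₀ − M_∞)·e^(−t/τ); t/τ = 2.38/1.999 = 1.190, so e^(−t/τ) = 0.3041.
M(t) = 6290.3 − 2483 × 0.3041 = 5535.1 Mg Hg.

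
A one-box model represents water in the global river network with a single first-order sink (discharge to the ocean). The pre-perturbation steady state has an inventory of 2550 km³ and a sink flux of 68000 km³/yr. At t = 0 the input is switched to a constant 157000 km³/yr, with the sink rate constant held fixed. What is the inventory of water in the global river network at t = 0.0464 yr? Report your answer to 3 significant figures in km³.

4920 km³

The sink rate constant is k = F₀/M₀ = 68000/2550 = 26.67 yr⁻¹.
Solving dM/dt = F₁ − kM with M(0) = M₀ gives M(t) = F₁/k + (M₀ − F₁/k)·e^(−kt).
F₁/k = 157000/26.67 = 5887.5 km³; kt = 26.67 × 0.0464 = 1.237, e^(−kt) = 0.2902.
M(0.0464) = 5887.5 + (2550 − 5887.5) × 0.2902 = 5887.5 − 968.4 = 4919.1 km³.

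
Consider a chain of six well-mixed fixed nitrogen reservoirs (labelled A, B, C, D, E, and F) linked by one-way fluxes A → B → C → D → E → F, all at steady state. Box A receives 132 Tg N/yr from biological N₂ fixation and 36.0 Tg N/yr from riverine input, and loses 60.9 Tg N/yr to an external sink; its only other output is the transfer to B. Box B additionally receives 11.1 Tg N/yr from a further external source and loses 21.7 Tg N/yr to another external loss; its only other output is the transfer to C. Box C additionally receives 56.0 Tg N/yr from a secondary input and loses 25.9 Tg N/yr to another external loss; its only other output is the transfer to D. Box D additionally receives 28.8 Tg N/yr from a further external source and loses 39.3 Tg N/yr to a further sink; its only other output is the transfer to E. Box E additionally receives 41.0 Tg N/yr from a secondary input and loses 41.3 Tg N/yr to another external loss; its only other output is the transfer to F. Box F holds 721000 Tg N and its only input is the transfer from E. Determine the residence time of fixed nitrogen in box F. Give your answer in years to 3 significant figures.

Box A: F(A→B) = (132 + 36.0) − 60.9 = 107.10 Tg N/yr.
Box B: F(B→C) = (107.10 + 11.1) − 21.7 = 96.500 Tg N/yr.
Box C: F(C→D) = (96.500 + 56.0) − 25.9 = 126.60 Tg N/yr.
Box D: F(D→E) = (126.60 + 28.8) − 39.3 = 116.10 Tg N/yr.
Box E: F(E→F) = (116.10 + 41.0) − 41.3 = 115.80 Tg N/yr.
Box F throughput = its input = 115.80 Tg N/yr; τ = 721000 / 115.80 = 6226 yr.

6230 yr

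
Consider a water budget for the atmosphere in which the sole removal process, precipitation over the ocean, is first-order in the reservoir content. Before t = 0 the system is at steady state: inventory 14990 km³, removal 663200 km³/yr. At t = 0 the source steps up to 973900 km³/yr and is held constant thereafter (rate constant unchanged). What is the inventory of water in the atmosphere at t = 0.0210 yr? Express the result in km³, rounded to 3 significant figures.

τ = M₀/F₀ = 14990/663200 = 0.02260 yr; rate constant k = 1/τ.
New steady state M_∞ = F₁/k = F₁·τ = 973900 × 0.02260 = 22013 km³.
M(t) = M_∞ + (M₀ − M_∞)·e^(−t/τ); t/τ = 0.0210/0.02260 = 0.9291, so e^(−t/τ) = 0.3949.
M(t) = 22013 − 7023 × 0.3949 = 19239 km³.

19200 km³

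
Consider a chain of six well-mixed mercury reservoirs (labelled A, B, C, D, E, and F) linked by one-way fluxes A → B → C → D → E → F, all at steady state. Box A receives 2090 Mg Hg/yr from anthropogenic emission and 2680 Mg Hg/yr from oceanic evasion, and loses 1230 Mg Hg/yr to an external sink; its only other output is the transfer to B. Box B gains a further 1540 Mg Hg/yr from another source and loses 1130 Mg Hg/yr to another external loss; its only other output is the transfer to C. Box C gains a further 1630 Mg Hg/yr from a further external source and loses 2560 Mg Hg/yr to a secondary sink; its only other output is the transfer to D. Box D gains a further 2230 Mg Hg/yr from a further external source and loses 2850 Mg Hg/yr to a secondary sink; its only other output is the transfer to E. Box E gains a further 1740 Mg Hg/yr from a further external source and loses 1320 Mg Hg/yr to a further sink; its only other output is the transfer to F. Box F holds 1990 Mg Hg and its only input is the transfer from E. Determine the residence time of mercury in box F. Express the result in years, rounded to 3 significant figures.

Box A: F(A→B) = (2090 + 2680) − 1230 = 3540.0 Mg Hg/yr.
Box B: F(B→C) = (3540.0 + 1540) − 1130 = 3950.0 Mg Hg/yr.
Box C: F(C→D) = (3950.0 + 1630) − 2560 = 3020.0 Mg Hg/yr.
Box D: F(D→E) = (3020.0 + 2230) − 2850 = 2400.0 Mg Hg/yr.
Box E: F(E→F) = (2400.0 + 1740) − 1320 = 2820.0 Mg Hg/yr.
Box F throughput = its input = 2820.0 Mg Hg/yr; τ = 1990 / 2820.0 = 0.7057 yr.

0.706 yr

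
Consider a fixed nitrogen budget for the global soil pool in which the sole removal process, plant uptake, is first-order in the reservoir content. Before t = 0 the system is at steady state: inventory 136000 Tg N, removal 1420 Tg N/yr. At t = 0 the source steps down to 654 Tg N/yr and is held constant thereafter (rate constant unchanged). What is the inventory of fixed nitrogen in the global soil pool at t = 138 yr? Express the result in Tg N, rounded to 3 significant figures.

80000 Tg N

τ = M₀/F₀ = 136000/1420 = 95.77 yr; rate constant k = 1/τ.
New steady state M_∞ = F₁/k = F₁·τ = 654 × 95.77 = 62637 Tg N.
M(t) = M_∞ + (M₀ − M_∞)·e^(−t/τ); t/τ = 138/95.77 = 1.441, so e^(−t/τ) = 0.2367.
M(t) = 62637 + 73360 × 0.2367 = 80003 Tg N.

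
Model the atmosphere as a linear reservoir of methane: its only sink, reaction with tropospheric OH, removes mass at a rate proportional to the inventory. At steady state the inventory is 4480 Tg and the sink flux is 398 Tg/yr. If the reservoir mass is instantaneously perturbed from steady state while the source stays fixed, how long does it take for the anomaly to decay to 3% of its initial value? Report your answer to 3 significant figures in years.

For a linear reservoir the anomaly decays as exp(−t/τ) with τ = M/F = 4480/398 = 11.26 yr.
exp(−t/τ) = 0.03 ⇒ t = −τ ln(0.03) = 11.26 × 3.507 = 39.47 yr.

39.5 yr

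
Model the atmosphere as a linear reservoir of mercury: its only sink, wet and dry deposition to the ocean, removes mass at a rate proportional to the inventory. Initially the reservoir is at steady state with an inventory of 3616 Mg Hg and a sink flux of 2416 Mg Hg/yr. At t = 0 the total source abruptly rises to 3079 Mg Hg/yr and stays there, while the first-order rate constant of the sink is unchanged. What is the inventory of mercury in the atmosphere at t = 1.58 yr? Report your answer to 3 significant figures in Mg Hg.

The sink rate constant is k = F₀/M₀ = 2416/3616 = 0.6681 yr⁻¹.
Solving dM/dt = F₁ − kM with M(0) = M₀ gives M(t) = F₁/k + (M₀ − F₁/k)·e^(−kt).
F₁/k = 3079/0.6681 = 4608.3 Mg Hg; kt = 0.6681 × 1.58 = 1.056, e^(−kt) = 0.3480.
M(1.58) = 4608.3 + (3616 − 4608.3) × 0.3480 = 4608.3 − 345.3 = 4263.0 Mg Hg.

4260 Mg Hg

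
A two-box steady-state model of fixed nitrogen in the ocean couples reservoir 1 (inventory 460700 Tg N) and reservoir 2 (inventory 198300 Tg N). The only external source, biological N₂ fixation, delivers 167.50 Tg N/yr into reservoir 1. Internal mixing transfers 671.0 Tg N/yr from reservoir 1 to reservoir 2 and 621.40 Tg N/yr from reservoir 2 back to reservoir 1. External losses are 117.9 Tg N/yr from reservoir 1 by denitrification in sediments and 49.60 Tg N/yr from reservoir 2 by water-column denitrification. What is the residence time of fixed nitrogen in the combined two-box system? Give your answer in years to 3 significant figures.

3930 yr

Treat the two boxes together as one reservoir: the mixing fluxes between them are internal recycling, so τ = ΣM / Σ(external losses).
M_total = 460700 + 198300 = 659000 Tg N.
ΣF_external_out = 117.9 + 49.60 = 167.50 Tg N/yr.
τ = M_total / ΣF_ext = 659000 / 167.50 = 3934 yr.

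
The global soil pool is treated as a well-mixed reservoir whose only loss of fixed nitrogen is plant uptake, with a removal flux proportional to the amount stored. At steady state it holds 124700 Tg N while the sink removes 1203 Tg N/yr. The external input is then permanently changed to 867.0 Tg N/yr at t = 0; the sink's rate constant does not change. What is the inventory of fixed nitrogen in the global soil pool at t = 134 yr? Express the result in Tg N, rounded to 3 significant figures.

τ = M₀/F₀ = 124700/1203 = 103.7 yr; rate constant k = 1/τ.
New steady state M_∞ = F₁/k = F₁·τ = 867.0 × 103.7 = 89871 Tg N.
M(t) = M_∞ + (M₀ − M_∞)·e^(−t/τ); t/τ = 134/103.7 = 1.293, so e^(−t/τ) = 0.2745.
M(t) = 89871 + 34830 × 0.2745 = 99432 Tg N.

99400 Tg N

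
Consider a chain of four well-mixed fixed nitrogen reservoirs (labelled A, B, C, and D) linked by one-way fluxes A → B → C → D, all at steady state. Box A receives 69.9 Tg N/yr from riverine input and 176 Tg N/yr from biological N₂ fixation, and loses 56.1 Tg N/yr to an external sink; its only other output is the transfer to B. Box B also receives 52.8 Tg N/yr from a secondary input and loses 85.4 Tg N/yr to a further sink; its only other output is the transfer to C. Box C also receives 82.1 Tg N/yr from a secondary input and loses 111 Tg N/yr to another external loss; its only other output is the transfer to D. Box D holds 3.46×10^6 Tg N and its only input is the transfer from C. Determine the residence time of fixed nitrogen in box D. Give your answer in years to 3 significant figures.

Box A: F(A→B) = (69.9 + 176) − 56.1 = 189.80 Tg N/yr.
Box B: F(B→C) = (189.80 + 52.8) − 85.4 = 157.20 Tg N/yr.
Box C: F(C→D) = (157.20 + 82.1) − 111 = 128.30 Tg N/yr.
Box D throughput = its input = 128.30 Tg N/yr; τ = 3.46×10^6 / 128.30 = 26970 yr.

27000 yr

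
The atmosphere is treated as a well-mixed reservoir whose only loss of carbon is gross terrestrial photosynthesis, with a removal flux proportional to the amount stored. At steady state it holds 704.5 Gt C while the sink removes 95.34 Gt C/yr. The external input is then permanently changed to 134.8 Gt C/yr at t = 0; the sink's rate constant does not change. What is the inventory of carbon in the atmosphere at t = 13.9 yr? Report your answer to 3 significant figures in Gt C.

The sink rate constant is k = F₀/M₀ = 95.34/704.5 = 0.1353 yr⁻¹.
Solving dM/dt = F₁ − kM with M(0) = M₀ gives M(t) = F₁/k + (M₀ − F₁/k)·e^(−kt).
F₁/k = 134.8/0.1353 = 996.08 Gt C; kt = 0.1353 × 13.9 = 1.881, e^(−kt) = 0.1524.
M(13.9) = 996.08 + (704.5 − 996.08) × 0.1524 = 996.08 − 44.44 = 951.64 Gt C.

952 Gt C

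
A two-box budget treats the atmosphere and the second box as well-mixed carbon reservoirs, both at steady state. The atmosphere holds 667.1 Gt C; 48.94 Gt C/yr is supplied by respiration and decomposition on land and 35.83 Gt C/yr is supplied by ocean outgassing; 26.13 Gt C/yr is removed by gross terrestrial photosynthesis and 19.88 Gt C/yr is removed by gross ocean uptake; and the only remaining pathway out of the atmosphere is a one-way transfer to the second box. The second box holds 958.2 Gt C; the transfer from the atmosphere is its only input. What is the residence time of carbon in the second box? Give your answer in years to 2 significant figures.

Balance the atmosphere: ΣF_in = 48.94 + 35.83 = 84.770 Gt C/yr.
Transfer to the second box = ΣF_in − (26.13 + 19.88) = 38.760 Gt C/yr.
At steady state the output of the second box equals its input, 38.760 Gt C/yr.
τ = M / F = 958.2 / 38.760 = 24.72 yr.

25 yr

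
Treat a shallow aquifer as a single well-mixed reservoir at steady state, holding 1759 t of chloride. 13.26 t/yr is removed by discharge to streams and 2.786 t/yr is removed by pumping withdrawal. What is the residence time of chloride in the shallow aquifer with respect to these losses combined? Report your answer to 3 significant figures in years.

110 yr

Total removal = 13.26 + 2.786 = 16.046 t/yr.
τ = M / ΣF_out = 1759 / 16.046 = 109.6 yr.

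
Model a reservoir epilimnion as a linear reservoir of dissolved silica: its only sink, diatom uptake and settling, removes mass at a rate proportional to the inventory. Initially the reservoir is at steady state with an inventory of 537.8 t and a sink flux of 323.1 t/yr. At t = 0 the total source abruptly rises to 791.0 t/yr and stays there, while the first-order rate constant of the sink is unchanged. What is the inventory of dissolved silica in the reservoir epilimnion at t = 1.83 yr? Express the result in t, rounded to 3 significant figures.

Residence time τ = M₀/F₀ = 1.665 yr. The eventual steady state is M_∞ = M₀·(F₁/F₀) = 537.8 × 791.0/323.1 = 1316.6 t.
The anomaly ΔM(t) = M(t) − M_∞ decays as ΔM₀·e^(−t/τ) with ΔM₀ = 537.8 − 1316.6 = −778.8 t.
At t = 1.83 yr, e^(−t/τ) = e^(−1.099) = 0.3331, so ΔM = −259.4 t and M = 1316.6 − 259.4 = 1057.2 t.

1060 t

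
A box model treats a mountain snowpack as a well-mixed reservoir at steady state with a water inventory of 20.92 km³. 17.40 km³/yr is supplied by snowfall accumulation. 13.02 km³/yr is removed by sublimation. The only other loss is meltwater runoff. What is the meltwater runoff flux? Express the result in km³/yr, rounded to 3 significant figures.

4.38 km³/yr

At steady state ΣF_in = ΣF_out.
ΣF_in = 17.400 km³/yr.
Meltwater runoff flux = ΣF_in − (13.02) = 17.400 − 13.02 = 4.380 km³/yr.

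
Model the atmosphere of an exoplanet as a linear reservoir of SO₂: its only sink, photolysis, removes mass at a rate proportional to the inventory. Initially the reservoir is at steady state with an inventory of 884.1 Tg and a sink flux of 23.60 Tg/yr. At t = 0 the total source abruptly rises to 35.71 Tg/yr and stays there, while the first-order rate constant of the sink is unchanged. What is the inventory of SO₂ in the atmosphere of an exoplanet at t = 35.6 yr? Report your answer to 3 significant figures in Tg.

The sink rate constant is k = F₀/M₀ = 23.60/884.1 = 0.02669 yr⁻¹.
Solving dM/dt = F₁ − kM with M(0) = M₀ gives M(t) = F₁/k + (M₀ − F₁/k)·e^(−kt).
F₁/k = 35.71/0.02669 = 1337.8 Tg; kt = 0.02669 × 35.6 = 0.9503, e^(−kt) = 0.3866.
M(35.6) = 1337.8 + (884.1 − 1337.8) × 0.3866 = 1337.8 − 175.4 = 1162.4 Tg.

1160 Tg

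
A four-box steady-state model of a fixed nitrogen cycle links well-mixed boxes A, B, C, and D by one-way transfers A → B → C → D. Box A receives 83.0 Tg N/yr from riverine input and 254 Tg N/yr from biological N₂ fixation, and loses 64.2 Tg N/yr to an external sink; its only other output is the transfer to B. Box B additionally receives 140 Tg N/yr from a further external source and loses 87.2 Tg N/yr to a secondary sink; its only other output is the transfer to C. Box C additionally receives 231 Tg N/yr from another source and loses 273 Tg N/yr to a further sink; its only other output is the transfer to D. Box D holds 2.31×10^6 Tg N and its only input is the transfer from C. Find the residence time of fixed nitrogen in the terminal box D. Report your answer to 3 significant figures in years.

8150 yr

Box A: F(A→B) = (83.0 + 254) − 64.2 = 272.80 Tg N/yr.
Box B: F(B→C) = (272.80 + 140) − 87.2 = 325.60 Tg N/yr.
Box C: F(C→D) = (325.60 + 231) − 273 = 283.60 Tg N/yr.
Box D throughput = its input = 283.60 Tg N/yr; τ = 2.31×10^6 / 283.60 = 8145 yr.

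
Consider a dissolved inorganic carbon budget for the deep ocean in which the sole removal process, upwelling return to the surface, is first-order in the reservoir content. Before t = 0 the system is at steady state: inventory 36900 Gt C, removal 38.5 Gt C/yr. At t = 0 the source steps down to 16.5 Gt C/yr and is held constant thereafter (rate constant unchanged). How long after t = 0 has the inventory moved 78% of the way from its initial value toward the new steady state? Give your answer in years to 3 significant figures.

τ = M₀/F₀ = 36900/38.5 = 958.4 yr.
The remaining gap fraction is e^(−t/τ); 78% covered ⇒ e^(−t/τ) = 0.220.
t = −τ ln(0.220) = 958.4 × 1.514 = 1451 yr.

1450 yr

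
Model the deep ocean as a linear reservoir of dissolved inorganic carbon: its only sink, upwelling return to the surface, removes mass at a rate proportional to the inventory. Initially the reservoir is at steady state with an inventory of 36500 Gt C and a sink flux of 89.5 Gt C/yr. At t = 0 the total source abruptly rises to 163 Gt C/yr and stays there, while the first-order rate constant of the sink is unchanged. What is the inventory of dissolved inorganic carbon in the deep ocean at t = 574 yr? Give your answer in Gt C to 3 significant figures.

The sink rate constant is k = F₀/M₀ = 89.5/36500 = 0.002452 yr⁻¹.
Solving dM/dt = F₁ − kM with M(0) = M₀ gives M(t) = F₁/k + (M₀ − F₁/k)·e^(−kt).
F₁/k = 163/0.002452 = 66475 Gt C; kt = 0.002452 × 574 = 1.407, e^(−kt) = 0.2448.
M(574) = 66475 + (36500 − 66475) × 0.2448 = 66475 − 7337 = 59138 Gt C.

59100 Gt C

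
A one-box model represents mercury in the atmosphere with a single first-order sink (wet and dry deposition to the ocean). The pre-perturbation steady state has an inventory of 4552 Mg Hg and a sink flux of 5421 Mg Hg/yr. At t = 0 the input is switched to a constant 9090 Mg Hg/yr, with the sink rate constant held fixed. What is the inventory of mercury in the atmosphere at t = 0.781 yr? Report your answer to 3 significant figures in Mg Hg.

τ = M₀/F₀ = 4552/5421 = 0.8397 yr; rate constant k = 1/τ.
New steady state M_∞ = F₁/k = F₁·τ = 9090 × 0.8397 = 7632.9 Mg Hg.
M(t) = M_∞ + (M₀ − M_∞)·e^(−t/τ); t/τ = 0.781/0.8397 = 0.9301, so e^(−t/τ) = 0.3945.
M(t) = 7632.9 − 3081 × 0.3945 = 6417.4 Mg Hg.

6420 Mg Hg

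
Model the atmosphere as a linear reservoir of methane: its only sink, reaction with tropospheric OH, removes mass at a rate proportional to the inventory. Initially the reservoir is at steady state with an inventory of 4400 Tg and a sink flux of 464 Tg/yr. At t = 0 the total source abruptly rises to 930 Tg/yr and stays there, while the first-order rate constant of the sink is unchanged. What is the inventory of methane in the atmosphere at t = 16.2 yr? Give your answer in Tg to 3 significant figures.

8020 Tg

Residence time τ = M₀/F₀ = 9.483 yr. The eventual steady state is M_∞ = M₀·(F₁/F₀) = 4400 × 930/464 = 8819.0 Tg.
The anomaly ΔM(t) = M(t) − M_∞ decays as ΔM₀·e^(−t/τ) with ΔM₀ = 4400 − 8819.0 = −4419 Tg.
At t = 16.2 yr, e^(−t/τ) = e^(−1.708) = 0.1812, so ΔM = −800.5 Tg and M = 8819.0 − 800.5 = 8018.4 Tg.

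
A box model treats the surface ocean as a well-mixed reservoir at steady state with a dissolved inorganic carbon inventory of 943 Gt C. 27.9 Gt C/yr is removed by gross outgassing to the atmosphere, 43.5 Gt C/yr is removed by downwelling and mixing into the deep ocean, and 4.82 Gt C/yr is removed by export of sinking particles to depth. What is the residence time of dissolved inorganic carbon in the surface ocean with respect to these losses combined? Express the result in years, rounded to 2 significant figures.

Total removal = 27.90 + 43.50 + 4.820 = 76.220 Gt C/yr.
τ = M / ΣF_out = 943 / 76.220 = 12.37 yr.

12 yr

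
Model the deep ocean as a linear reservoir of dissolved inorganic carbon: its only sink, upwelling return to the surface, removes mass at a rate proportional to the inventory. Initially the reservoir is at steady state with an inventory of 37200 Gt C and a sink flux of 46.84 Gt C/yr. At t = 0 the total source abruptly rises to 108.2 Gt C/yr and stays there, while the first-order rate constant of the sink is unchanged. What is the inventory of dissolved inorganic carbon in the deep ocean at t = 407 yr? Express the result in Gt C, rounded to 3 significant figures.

56700 Gt C

The sink rate constant is k = F₀/M₀ = 46.84/37200 = 0.001259 yr⁻¹.
Solving dM/dt = F₁ − kM with M(0) = M₀ gives M(t) = F₁/k + (M₀ − F₁/k)·e^(−kt).
F₁/k = 108.2/0.001259 = 85932 Gt C; kt = 0.001259 × 407 = 0.5125, e^(−kt) = 0.5990.
M(407) = 85932 + (37200 − 85932) × 0.5990 = 85932 − 29190 = 56741 Gt C.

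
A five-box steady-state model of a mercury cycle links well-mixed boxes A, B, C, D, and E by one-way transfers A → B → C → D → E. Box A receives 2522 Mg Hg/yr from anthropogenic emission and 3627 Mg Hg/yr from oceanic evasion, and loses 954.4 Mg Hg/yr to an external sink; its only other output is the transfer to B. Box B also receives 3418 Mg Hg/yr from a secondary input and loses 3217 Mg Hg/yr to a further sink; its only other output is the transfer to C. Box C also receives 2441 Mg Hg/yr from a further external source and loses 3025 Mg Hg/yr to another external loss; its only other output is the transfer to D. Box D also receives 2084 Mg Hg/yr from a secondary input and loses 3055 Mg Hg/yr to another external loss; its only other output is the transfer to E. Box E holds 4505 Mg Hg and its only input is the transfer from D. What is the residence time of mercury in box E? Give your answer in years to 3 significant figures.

Box A: F(A→B) = (2522 + 3627) − 954.4 = 5194.6 Mg Hg/yr.
Box B: F(B→C) = (5194.6 + 3418) − 3217 = 5395.6 Mg Hg/yr.
Box C: F(C→D) = (5395.6 + 2441) − 3025 = 4811.6 Mg Hg/yr.
Box D: F(D→E) = (4811.6 + 2084) − 3055 = 3840.6 Mg Hg/yr.
Box E throughput = its input = 3840.6 Mg Hg/yr; τ = 4505 / 3840.6 = 1.173 yr.

1.17 yr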